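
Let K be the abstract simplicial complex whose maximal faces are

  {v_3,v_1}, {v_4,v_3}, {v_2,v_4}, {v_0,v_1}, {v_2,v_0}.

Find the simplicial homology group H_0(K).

H_0 ≅ Z.

Take the total order v_0 < v_1 < v_2 < v_3 < v_4 on the vertex set. Then K (dimension 1) consists of the simplices:

  0-simplices (5): [v_0], [v_1], [v_2], [v_3], [v_4]
  1-simplices (5): [v_0,v_1], [v_0,v_2], [v_1,v_3], [v_2,v_4], [v_3,v_4]

so the chain groups are C_0 ≅ Z^5, C_1 ≅ Z^5.

Boundary ∂_1: C_1 → C_0 is given by ∂[p,q] = [q] − [p]. For instance
  ∂[v_0,v_1] = [v_1] − [v_0].
This gives a 5×5 integer matrix of rank 4; reducing to Smith normal form yields diagonal entries (1,1,1,1).

From H_k ≅ ker(∂_k) / im(∂_{k+1}) we obtain:

  H_0: rank C_0 − rank ∂_1 = 5 − 4 = 1, and the invariant factors of ∂_1 are all 1, so H_0 = Z.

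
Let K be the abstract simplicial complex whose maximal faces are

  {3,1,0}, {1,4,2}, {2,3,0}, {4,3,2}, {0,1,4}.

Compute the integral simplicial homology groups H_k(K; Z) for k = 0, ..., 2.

H_0 ≅ Z,  H_1 ≅ Z,  H_2 = 0.

We work with the vertex ordering 0 < 1 < 2 < 3 < 4. The simplices of K, each written with vertices in increasing order, are:

  0-simplices (5): [0], [1], [2], [3], [4]
  1-simplices (10): [0,1], [0,2], [0,3], [0,4], [1,2], [1,3], [1,4], [2,3], [2,4], [3,4]
  2-simplices (5): [0,1,3], [0,1,4], [0,2,3], [1,2,4], [2,3,4]

giving chain groups C_0 ≅ Z^5, C_1 ≅ Z^10, C_2 ≅ Z^5.

Boundary ∂_1: C_1 → C_0 maps an edge to its endpoints' difference, ∂[p,q] = q − p.
The resulting 5×10 matrix has rank 4, and its Smith normal form has invariant factors (1,1,1,1).

The boundary map ∂_2: C_2 → C_1 maps a triangle to the signed sum of its edges. For instance
  ∂[0,2,3] = [2,3] − [0,3] + [0,2],
  ∂[2,3,4] = [3,4] − [2,4] + [2,3].
This gives a 10×5 integer matrix of rank 5; reducing to Smith normal form yields diagonal entries (1,1,1,1,1).

Computing H_k = (kernel of ∂_k) / (image of ∂_{k+1}):

  H_0: rank C_0 − rank ∂_1 = 5 − 4 = 1, and the invariant factors of ∂_1 are all 1, so H_0 = Z.
  H_1: rank ker ∂_1 − rank ∂_2 = (10 − 4) − 5 = 1, and the invariant factors of ∂_2 are all 1, so H_1 = Z.
  H_2: rank ker ∂_2 − rank ∂_3 = (5 − 5) − 0 = 0, and there is no ∂_3, so H_2 = 0.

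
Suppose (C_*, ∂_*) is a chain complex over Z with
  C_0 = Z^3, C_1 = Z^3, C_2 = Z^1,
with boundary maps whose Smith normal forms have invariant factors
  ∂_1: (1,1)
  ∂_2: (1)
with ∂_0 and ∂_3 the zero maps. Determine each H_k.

H_0 ≅ Z,  H_1 = 0,  H_2 = 0.

H_0: b_0 = 3 − 0 − 2 = 1; torsion from ∂_1 factors > 1: none. So H_0 ≅ Z.
H_1: b_1 = 3 − 2 − 1 = 0; torsion from ∂_2 factors > 1: none. So H_1 ≅ 0.
H_2: b_2 = 1 − 1 − 0 = 0; torsion from ∂_3 factors > 1: none. So H_2 ≅ 0.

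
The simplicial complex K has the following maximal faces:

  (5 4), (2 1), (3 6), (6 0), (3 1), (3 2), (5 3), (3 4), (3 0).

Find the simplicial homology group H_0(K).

H_0 ≅ Z.

Fix the vertex order 0 < 1 < 2 < 3 < 4 < 5 < 6 and write every simplex with vertices in increasing order. Then dim K = 1 and the simplices of K are:

  0-simplices (7): [0], [1], [2], [3], [4], [5], [6]
  1-simplices (9): [0,3], [0,6], [1,2], [1,3], [2,3], [3,4], [3,5], [3,6], [4,5]

so the chain groups are C_0 ≅ Z^7, C_1 ≅ Z^9.

∂_1: C_1 → C_0 is given by ∂[p,q] = [q] − [p]. For instance
  ∂[2,3] = [3] − [2].
The resulting 7×9 matrix has rank 6, and its Smith normal form has invariant factors (1,1,1,1,1,1).

From H_k ≅ ker(∂_k) / im(∂_{k+1}) we obtain:

  H_0: rank C_0 − rank ∂_1 = 7 − 6 = 1, and the invariant factors of ∂_1 are all 1, so H_0 = Z.

(K is a triangulation of a wedge of 3 circles.)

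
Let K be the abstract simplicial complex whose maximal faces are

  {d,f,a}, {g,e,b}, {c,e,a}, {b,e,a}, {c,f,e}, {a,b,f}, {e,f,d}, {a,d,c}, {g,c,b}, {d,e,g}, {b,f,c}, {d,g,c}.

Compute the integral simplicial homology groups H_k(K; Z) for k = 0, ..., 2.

Order the vertices as a < b < c < d < e < f < g. Listing each simplex with vertices in this order, K has dimension 2 with simplices:

  0-simplices (7): a, b, c, d, e, f, g
  1-simplices (18): ab, ac, ad, ae, af, bc, be, bf, bg, cd, ce, cf, cg, de, df, dg, ef, eg
  2-simplices (12): abe, abf, acd, ace, adf, bcf, bcg, beg, cdg, cef, def, deg

so the chain groups are C_0 ≅ Z^7, C_1 ≅ Z^18, C_2 ≅ Z^12.

The boundary map ∂_1: C_1 → C_0 is given by ∂[p,q] = [q] − [p]. For instance
  ∂eg = g − e.
The 7×18 boundary matrix has rank 6 and Smith normal form diag(1,1,1,1,1,1).

∂_2: C_2 → C_1 maps a triangle to the signed sum of its edges. For instance
  ∂ace = ce − ae + ac,
  ∂beg = eg − bg + be.
The resulting 18×12 matrix has rank 12, and its Smith normal form has invariant factors (1,1,1,1,1,1,1,1,1,1,1,2).

Computing H_k = (kernel of ∂_k) / (image of ∂_{k+1}):

  H_0: rank C_0 − rank ∂_1 = 7 − 6 = 1, and the invariant factors of ∂_1 are all 1, so H_0 = Z.
  H_1: rank ker ∂_1 − rank ∂_2 = (18 − 6) − 12 = 0, and ∂_2 has invariant factor 2 > 1, so H_1 = Z/2Z.
  H_2: rank ker ∂_2 − rank ∂_3 = (12 − 12) − 0 = 0, and there is no ∂_3, so H_2 = 0.

As a check, the Euler characteristic is 7 − 18 + 12 = 1, which agrees with 1 − 0 + 0 = 1.

H_0 ≅ Z,  H_1 ≅ Z/2Z,  H_2 = 0.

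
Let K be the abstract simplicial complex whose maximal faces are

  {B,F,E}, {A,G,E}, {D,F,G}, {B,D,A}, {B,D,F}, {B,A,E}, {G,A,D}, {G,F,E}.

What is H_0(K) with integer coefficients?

K has 6 vertices, 12 edges, 8 triangles.
rank ∂_0 = 0, rank ∂_1 = 5 ⇒ b_0 = 6 − 0 − 5 = 1; all invariant factors of ∂_1 are 1 so no torsion. So H_0 ≅ Z.

H_0 ≅ Z.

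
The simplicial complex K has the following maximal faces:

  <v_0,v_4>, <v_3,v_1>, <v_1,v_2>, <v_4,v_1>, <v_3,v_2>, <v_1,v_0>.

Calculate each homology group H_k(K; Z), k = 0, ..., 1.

Take the total order v_0 < v_1 < v_2 < v_3 < v_4 on the vertex set. Then K (dimension 1) consists of the simplices:

  0-simplices (5): [v_0], [v_1], [v_2], [v_3], [v_4]
  1-simplices (6): [v_0,v_1], [v_0,v_4], [v_1,v_2], [v_1,v_3], [v_1,v_4], [v_2,v_3]

so the chain groups are C_0 ≅ Z^5, C_1 ≅ Z^6.

The boundary map ∂_1: C_1 → C_0 maps an edge to its endpoints' difference, ∂[p,q] = q − p.
The 5×6 boundary matrix has rank 4 and Smith normal form diag(1,1,1,1).

From H_k ≅ ker(∂_k) / im(∂_{k+1}) we obtain:

  H_0: rank C_0 − rank ∂_1 = 5 − 4 = 1, and the invariant factors of ∂_1 are all 1, so H_0 = Z.
  H_1: rank ker ∂_1 − rank ∂_2 = (6 − 4) − 0 = 2, and there is no ∂_2, so H_1 = Z^2.

(K is a triangulation of a wedge of 2 circles.)

H_0 = Z,  H_1 = Z^2.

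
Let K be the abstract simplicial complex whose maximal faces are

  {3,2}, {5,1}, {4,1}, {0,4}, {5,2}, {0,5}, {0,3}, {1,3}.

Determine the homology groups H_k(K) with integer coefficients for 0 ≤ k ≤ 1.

Fix the vertex order 0 < 1 < 2 < 3 < 4 < 5 and write every simplex with vertices in increasing order. Then dim K = 1 and the simplices of K are:

  0-simplices (6): [0], [1], [2], [3], [4], [5]
  1-simplices (8): [0,3], [0,4], [0,5], [1,3], [1,4], [1,5], [2,3], [2,5]

giving chain groups C_0 ≅ Z^6, C_1 ≅ Z^8.

The boundary map ∂_1: C_1 → C_0 sends each edge [p,q] (with p < q) to q − p. For instance
  ∂[0,3] = [3] − [0].
This gives a 6×8 integer matrix of rank 5; reducing to Smith normal form yields diagonal entries (1,1,1,1,1).

Now H_k = ker ∂_k / im ∂_{k+1}, so:

  H_0: rank C_0 − rank ∂_1 = 6 − 5 = 1, and the invariant factors of ∂_1 are all 1, so H_0 ≅ Z.
  H_1: rank ker ∂_1 − rank ∂_2 = (8 − 5) − 0 = 3, and there is no ∂_2, so H_1 ≅ Z^3.

H_0 = Z,  H_1 = Z^3.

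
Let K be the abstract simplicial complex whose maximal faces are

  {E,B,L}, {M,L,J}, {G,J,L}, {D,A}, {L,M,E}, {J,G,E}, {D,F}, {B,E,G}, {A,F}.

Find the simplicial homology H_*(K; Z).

Order the vertices as A < B < D < E < F < G < J < L < M. Listing each simplex with vertices in this order, K has dimension 2 with simplices:

  0-simplices (9): A, B, D, E, F, G, J, L, M
  1-simplices (15): AD, AF, BE, BG, BL, DF, EG, EJ, EL, EM, GJ, GL, JL, JM, LM
  2-simplices (6): BEG, BEL, EGJ, ELM, GJL, JLM

so the chain groups are C_0 ≅ Z^9, C_1 ≅ Z^15, C_2 ≅ Z^6.

∂_1: C_1 → C_0 sends each edge [p,q] (with p < q) to q − p.
The resulting 9×15 matrix has rank 7, and its Smith normal form has invariant factors (1,1,1,1,1,1,1).

∂_2: C_2 → C_1 sends each 2-simplex [p,q,r] to [q,r] − [p,r] + [p,q]. For instance
  ∂BEG = EG − BG + BE,
  ∂BEL = EL − BL + BE.
The 15×6 boundary matrix has rank 6 and Smith normal form diag(1,1,1,1,1,1).

Computing H_k = (kernel of ∂_k) / (image of ∂_{k+1}):

  H_0: rank C_0 − rank ∂_1 = 9 − 7 = 2, and the invariant factors of ∂_1 are all 1, so H_0 ≅ Z^2.
  H_1: rank ker ∂_1 − rank ∂_2 = (15 − 7) − 6 = 2, and the invariant factors of ∂_2 are all 1, so H_1 ≅ Z^2.
  H_2: rank ker ∂_2 − rank ∂_3 = (6 − 6) − 0 = 0, and there is no ∂_3, so H_2 ≅ 0.

(K is a triangulation of the disjoint union of the circle S^1 and the cylinder S^1 x I.)

H_0 = Z^2,  H_1 = Z^2,  H_2 = 0.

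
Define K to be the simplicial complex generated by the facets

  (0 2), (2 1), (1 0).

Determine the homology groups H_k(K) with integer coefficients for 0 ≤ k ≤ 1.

Fix the vertex order 0 < 1 < 2 and write every simplex with vertices in increasing order. Then dim K = 1 and the simplices of K are:

  0-simplices (3): [0], [1], [2]
  1-simplices (3): [0,1], [0,2], [1,2]

Hence C_0 ≅ Z^3, C_1 ≅ Z^3.

The boundary map ∂_1: C_1 → C_0 maps an edge to its endpoints' difference, ∂[p,q] = q − p. For instance
  ∂[1,2] = [2] − [1].
The resulting 3×3 matrix has rank 2, and its Smith normal form has invariant factors (1,1).

Reading off H_k = ker ∂_k / im ∂_{k+1}:

  H_0: rank C_0 − rank ∂_1 = 3 − 2 = 1, and the invariant factors of ∂_1 are all 1, so H_0 ≅ Z.
  H_1: rank ker ∂_1 − rank ∂_2 = (3 − 2) − 0 = 1, and there is no ∂_2, so H_1 ≅ Z.

As a check, the Euler characteristic is 3 − 3 = 0, which agrees with 1 − 1 = 0.

H_0 ≅ Z,  H_1 ≅ Z.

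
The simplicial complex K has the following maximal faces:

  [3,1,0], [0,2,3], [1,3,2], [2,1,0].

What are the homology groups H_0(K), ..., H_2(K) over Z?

We work with the vertex ordering 0 < 1 < 2 < 3. The simplices of K, each written with vertices in increasing order, are:

  0-simplices (4): [0], [1], [2], [3]
  1-simplices (6): [0,1], [0,2], [0,3], [1,2], [1,3], [2,3]
  2-simplices (4): [0,1,2], [0,1,3], [0,2,3], [1,2,3]

Hence C_0 ≅ Z^4, C_1 ≅ Z^6, C_2 ≅ Z^4.

The boundary map ∂_1: C_1 → C_0 sends each edge [p,q] (with p < q) to q − p. For instance
  ∂[0,1] = [1] − [0].
This gives a 4×6 integer matrix of rank 3; reducing to Smith normal form yields diagonal entries (1,1,1).

∂_2: C_2 → C_1 maps a triangle to the signed sum of its edges. For instance
  ∂[0,1,2] = [1,2] − [0,2] + [0,1],
  ∂[1,2,3] = [2,3] − [1,3] + [1,2].
The 6×4 boundary matrix has rank 3 and Smith normal form diag(1,1,1).

From H_k ≅ ker(∂_k) / im(∂_{k+1}) we obtain:

  H_0: rank C_0 − rank ∂_1 = 4 − 3 = 1, and the invariant factors of ∂_1 are all 1, so H_0 = Z.
  H_1: rank ker ∂_1 − rank ∂_2 = (6 − 3) − 3 = 0, and the invariant factors of ∂_2 are all 1, so H_1 = 0.
  H_2: rank ker ∂_2 − rank ∂_3 = (4 − 3) − 0 = 1, and there is no ∂_3, so H_2 = Z.

H_0 = Z,  H_1 = 0,  H_2 = Z.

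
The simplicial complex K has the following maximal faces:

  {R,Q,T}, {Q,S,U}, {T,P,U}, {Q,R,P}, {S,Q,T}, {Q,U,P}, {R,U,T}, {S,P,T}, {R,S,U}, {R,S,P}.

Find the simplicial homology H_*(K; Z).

H_0 ≅ Z,  H_1 ≅ Z/2,  H_2 = 0.

We work with the vertex ordering P < Q < R < S < T < U. The simplices of K, each written with vertices in increasing order, are:

  0-simplices (6): P, Q, R, S, T, U
  1-simplices (15): PQ, PR, PS, PT, PU, QR, QS, QT, QU, RS, RT, RU, ST, SU, TU
  2-simplices (10): PQR, PQU, PRS, PST, PTU, QRT, QST, QSU, RSU, RTU

so the chain groups are C_0 ≅ Z^6, C_1 ≅ Z^15, C_2 ≅ Z^10.

Boundary ∂_1: C_1 → C_0 is given by ∂[p,q] = [q] − [p]. For instance
  ∂PU = U − P.
As a 6×15 matrix over Z this has rank 5, with invariant factors (1,1,1,1,1).

∂_2: C_2 → C_1 maps a triangle to the signed sum of its edges. For instance
  ∂PQR = QR − PR + PQ,
  ∂PQU = QU − PU + PQ.
As a 15×10 matrix over Z this has rank 10, with invariant factors (1,1,1,1,1,1,1,1,1,2).

Now H_k = ker ∂_k / im ∂_{k+1}, so:

  H_0: rank C_0 − rank ∂_1 = 6 − 5 = 1, and the invariant factors of ∂_1 are all 1, so H_0 ≅ Z.
  H_1: rank ker ∂_1 − rank ∂_2 = (15 − 5) − 10 = 0, and ∂_2 has invariant factor 2 > 1, so H_1 ≅ Z/2.
  H_2: rank ker ∂_2 − rank ∂_3 = (10 − 10) − 0 = 0, and there is no ∂_3, so H_2 ≅ 0.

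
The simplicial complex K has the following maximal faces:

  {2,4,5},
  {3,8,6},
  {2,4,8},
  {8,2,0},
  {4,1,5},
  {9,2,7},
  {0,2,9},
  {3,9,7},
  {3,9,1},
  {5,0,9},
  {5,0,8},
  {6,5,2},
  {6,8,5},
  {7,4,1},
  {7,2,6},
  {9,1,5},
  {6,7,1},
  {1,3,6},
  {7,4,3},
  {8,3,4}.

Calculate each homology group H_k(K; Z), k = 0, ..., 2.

H_0 ≅ Z,  H_1 ≅ Z × Z/2,  H_2 = 0.

K has 10 vertices, 30 edges, 20 triangles.
rank ∂_0 = 0, rank ∂_1 = 9 ⇒ b_0 = 10 − 0 − 9 = 1; all invariant factors of ∂_1 are 1 so no torsion. So H_0 = Z.
rank ∂_1 = 9, rank ∂_2 = 20 ⇒ b_1 = 30 − 9 − 20 = 1; ∂_2 has invariant factor(s) [2] giving torsion. So H_1 = Z × Z/2.
rank ∂_2 = 20, rank ∂_3 = 0 ⇒ b_2 = 20 − 20 − 0 = 0. So H_2 = 0.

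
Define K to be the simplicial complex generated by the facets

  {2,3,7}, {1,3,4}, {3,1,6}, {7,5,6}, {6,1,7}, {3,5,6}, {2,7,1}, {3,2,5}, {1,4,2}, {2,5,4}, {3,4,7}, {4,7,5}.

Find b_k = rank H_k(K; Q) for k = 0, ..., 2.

Order the vertices as 1 < 2 < 3 < 4 < 5 < 6 < 7. Listing each simplex with vertices in this order, K has dimension 2 with simplices:

  0-simplices (7): [1], [2], [3], [4], [5], [6], [7]
  1-simplices (18): [1,2], [1,3], [1,4], [1,6], [1,7], [2,3], [2,4], [2,5], [2,7], [3,4], [3,5], [3,6], [3,7], [4,5], [4,7], [5,6], [5,7], [6,7]
  2-simplices (12): [1,2,4], [1,2,7], [1,3,4], [1,3,6], [1,6,7], [2,3,5], [2,3,7], [2,4,5], [3,4,7], [3,5,6], [4,5,7], [5,6,7]

so the chain groups are C_0 ≅ Z^7, C_1 ≅ Z^18, C_2 ≅ Z^12.

∂_1: C_1 → C_0 maps an edge to its endpoints' difference, ∂[p,q] = q − p.
As a 7×18 matrix over Z this has rank 6, with invariant factors (1,1,1,1,1,1).

The boundary map ∂_2: C_2 → C_1 sends each 2-simplex [p,q,r] to [q,r] − [p,r] + [p,q]. For instance
  ∂[1,3,6] = [3,6] − [1,6] + [1,3],
  ∂[1,3,4] = [3,4] − [1,4] + [1,3].
This gives a 18×12 integer matrix of rank 12; reducing to Smith normal form yields diagonal entries (1,1,1,1,1,1,1,1,1,1,1,2).

From H_k ≅ ker(∂_k) / im(∂_{k+1}) we obtain:

  H_0: rank C_0 − rank ∂_1 = 7 − 6 = 1, and the invariant factors of ∂_1 are all 1, so H_0 ≅ Z.
  H_1: rank ker ∂_1 − rank ∂_2 = (18 − 6) − 12 = 0, and ∂_2 has invariant factor 2 > 1, so H_1 ≅ Z_2.
  H_2: rank ker ∂_2 − rank ∂_3 = (12 − 12) − 0 = 0, and there is no ∂_3, so H_2 ≅ 0.

Hence the Betti numbers are b_0 = 1, b_1 = 0, b_2 = 0.

b_0 = 1, b_1 = 0, b_2 = 0.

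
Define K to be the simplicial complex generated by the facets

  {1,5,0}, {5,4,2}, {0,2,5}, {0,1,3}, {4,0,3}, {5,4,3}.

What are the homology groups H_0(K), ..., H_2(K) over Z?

Fix the vertex order 0 < 1 < 2 < 3 < 4 < 5 and write every simplex with vertices in increasing order. Then dim K = 2 and the simplices of K are:

  0-simplices (6): [0], [1], [2], [3], [4], [5]
  1-simplices (12): [0,1], [0,2], [0,3], [0,4], [0,5], [1,3], [1,5], [2,4], [2,5], [3,4], [3,5], [4,5]
  2-simplices (6): [0,1,3], [0,1,5], [0,2,5], [0,3,4], [2,4,5], [3,4,5]

Hence C_0 ≅ Z^6, C_1 ≅ Z^12, C_2 ≅ Z^6.

The boundary map ∂_1: C_1 → C_0 is given by ∂[p,q] = [q] − [p].
As a 6×12 matrix over Z this has rank 5, with invariant factors (1,1,1,1,1).

The boundary map ∂_2: C_2 → C_1 sends each 2-simplex [p,q,r] to [q,r] − [p,r] + [p,q]. For instance
  ∂[3,4,5] = [4,5] − [3,5] + [3,4],
  ∂[0,2,5] = [2,5] − [0,5] + [0,2].
As a 12×6 matrix over Z this has rank 6, with invariant factors (1,1,1,1,1,1).

From H_k ≅ ker(∂_k) / im(∂_{k+1}) we obtain:

  H_0: rank C_0 − rank ∂_1 = 6 − 5 = 1, and the invariant factors of ∂_1 are all 1, so H_0 ≅ Z.
  H_1: rank ker ∂_1 − rank ∂_2 = (12 − 5) − 6 = 1, and the invariant factors of ∂_2 are all 1, so H_1 ≅ Z.
  H_2: rank ker ∂_2 − rank ∂_3 = (6 − 6) − 0 = 0, and there is no ∂_3, so H_2 ≅ 0.

As a check, the Euler characteristic is 6 − 12 + 6 = 0, which agrees with 1 − 1 + 0 = 0.
(K is a triangulation of the cylinder S^1 x I.)

H_0 ≅ Z,  H_1 ≅ Z,  H_2 = 0.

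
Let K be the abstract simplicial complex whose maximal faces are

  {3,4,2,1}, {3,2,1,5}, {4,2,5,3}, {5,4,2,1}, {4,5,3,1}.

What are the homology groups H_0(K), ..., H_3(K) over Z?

We work with the vertex ordering 1 < 2 < 3 < 4 < 5. The simplices of K, each written with vertices in increasing order, are:

  0-simplices (5): [1], [2], [3], [4], [5]
  1-simplices (10): [1,2], [1,3], [1,4], [1,5], [2,3], [2,4], [2,5], [3,4], [3,5], [4,5]
  2-simplices (10): [1,2,3], [1,2,4], [1,2,5], [1,3,4], [1,3,5], [1,4,5], [2,3,4], [2,3,5], [2,4,5], [3,4,5]
  3-simplices (5): [1,2,3,4], [1,2,3,5], [1,2,4,5], [1,3,4,5], [2,3,4,5]

giving chain groups C_0 ≅ Z^5, C_1 ≅ Z^10, C_2 ≅ Z^10, C_3 ≅ Z^5.

The boundary map ∂_1: C_1 → C_0 sends each edge [p,q] (with p < q) to q − p.
As a 5×10 matrix over Z this has rank 4, with invariant factors (1,1,1,1).

∂_2: C_2 → C_1 acts by ∂[p,q,r] = [q,r] − [p,r] + [p,q]. For instance
  ∂[1,3,5] = [3,5] − [1,5] + [1,3],
  ∂[2,4,5] = [4,5] − [2,5] + [2,4].
As a 10×10 matrix over Z this has rank 6, with invariant factors (1,1,1,1,1,1).

Boundary ∂_3: C_3 → C_2 sends each 3-simplex σ to the alternating sum Σ_i (−1)^i (σ with its i-th vertex removed). For instance
  ∂[1,3,4,5] = [3,4,5] − [1,4,5] + [1,3,5] − [1,3,4],
  ∂[1,2,3,5] = [2,3,5] − [1,3,5] + [1,2,5] − [1,2,3].
The 10×5 boundary matrix has rank 4 and Smith normal form diag(1,1,1,1).

Reading off H_k = ker ∂_k / im ∂_{k+1}:

  H_0: rank C_0 − rank ∂_1 = 5 − 4 = 1, and the invariant factors of ∂_1 are all 1, so H_0 = Z.
  H_1: rank ker ∂_1 − rank ∂_2 = (10 − 4) − 6 = 0, and the invariant factors of ∂_2 are all 1, so H_1 = 0.
  H_2: rank ker ∂_2 − rank ∂_3 = (10 − 6) − 4 = 0, and the invariant factors of ∂_3 are all 1, so H_2 = 0.
  H_3: rank ker ∂_3 − rank ∂_4 = (5 − 4) − 0 = 1, and there is no ∂_4, so H_3 = Z.

As a check, the Euler characteristic is 5 − 10 + 10 − 5 = 0, which agrees with 1 − 0 + 0 − 1 = 0.

H_0 ≅ Z,  H_1 = 0,  H_2 = 0,  H_3 ≅ Z.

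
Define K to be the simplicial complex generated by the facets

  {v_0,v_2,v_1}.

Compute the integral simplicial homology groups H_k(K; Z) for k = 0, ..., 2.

H_0 ≅ Z,  H_1 = 0,  H_2 = 0.

Fix the vertex order v_0 < v_1 < v_2 and write every simplex with vertices in increasing order. Then dim K = 2 and the simplices of K are:

  0-simplices (3): [v_0], [v_1], [v_2]
  1-simplices (3): [v_0,v_1], [v_0,v_2], [v_1,v_2]
  2-simplices (1): [v_0,v_1,v_2]

Hence C_0 ≅ Z^3, C_1 ≅ Z^3, C_2 ≅ Z^1.

Boundary ∂_1: C_1 → C_0 is given by ∂[p,q] = [q] − [p].
This gives a 3×3 integer matrix of rank 2; reducing to Smith normal form yields diagonal entries (1,1).

Boundary ∂_2: C_2 → C_1 maps a triangle to the signed sum of its edges. For instance
  ∂[v_0,v_1,v_2] = [v_1,v_2] − [v_0,v_2] + [v_0,v_1].
As a 3×1 matrix over Z this has rank 1, with invariant factors (1).

From H_k ≅ ker(∂_k) / im(∂_{k+1}) we obtain:

  H_0: rank C_0 − rank ∂_1 = 3 − 2 = 1, and the invariant factors of ∂_1 are all 1, so H_0 = Z.
  H_1: rank ker ∂_1 − rank ∂_2 = (3 − 2) − 1 = 0, and the invariant factors of ∂_2 are all 1, so H_1 = 0.
  H_2: rank ker ∂_2 − rank ∂_3 = (1 − 1) − 0 = 0, and there is no ∂_3, so H_2 = 0.

(K is a triangulation of the 2-simplex.)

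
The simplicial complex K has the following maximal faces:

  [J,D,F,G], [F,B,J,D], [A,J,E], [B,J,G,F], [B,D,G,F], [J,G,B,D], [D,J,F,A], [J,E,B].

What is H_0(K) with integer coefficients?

Take the total order A < B < D < E < F < G < J on the vertex set. Then K (dimension 3) consists of the simplices:

  0-simplices (7): A, B, D, E, F, G, J
  1-simplices (16): AD, AE, AF, AJ, BD, BE, BF, BG, BJ, DF, DG, DJ, EJ, FG, FJ, GJ
  2-simplices (15): ADF, ADJ, AEJ, AFJ, BDF, BDG, BDJ, BEJ, BFG, BFJ, BGJ, DFG, DFJ, DGJ, FGJ
  3-simplices (6): ADFJ, BDFG, BDFJ, BDGJ, BFGJ, DFGJ

Hence C_0 ≅ Z^7, C_1 ≅ Z^16, C_2 ≅ Z^15, C_3 ≅ Z^6.

The boundary map ∂_1: C_1 → C_0 sends each edge [p,q] (with p < q) to q − p. For instance
  ∂FJ = J − F.
The resulting 7×16 matrix has rank 6, and its Smith normal form has invariant factors (1,1,1,1,1,1).

The boundary map ∂_2: C_2 → C_1 sends each 2-simplex [p,q,r] to [q,r] − [p,r] + [p,q]. For instance
  ∂BFJ = FJ − BJ + BF,
  ∂BDF = DF − BF + BD.
The 16×15 boundary matrix has rank 10 and Smith normal form diag(1,1,1,1,1,1,1,1,1,1).

The boundary map ∂_3: C_3 → C_2 sends each 3-simplex σ to the alternating sum Σ_i (−1)^i (σ with its i-th vertex removed). For instance
  ∂DFGJ = FGJ − DGJ + DFJ − DFG,
  ∂BDFJ = DFJ − BFJ + BDJ − BDF.
The resulting 15×6 matrix has rank 5, and its Smith normal form has invariant factors (1,1,1,1,1).

Computing H_k = (kernel of ∂_k) / (image of ∂_{k+1}):

  H_0: rank C_0 − rank ∂_1 = 7 − 6 = 1, and the invariant factors of ∂_1 are all 1, so H_0 ≅ Z.

H_0 = Z.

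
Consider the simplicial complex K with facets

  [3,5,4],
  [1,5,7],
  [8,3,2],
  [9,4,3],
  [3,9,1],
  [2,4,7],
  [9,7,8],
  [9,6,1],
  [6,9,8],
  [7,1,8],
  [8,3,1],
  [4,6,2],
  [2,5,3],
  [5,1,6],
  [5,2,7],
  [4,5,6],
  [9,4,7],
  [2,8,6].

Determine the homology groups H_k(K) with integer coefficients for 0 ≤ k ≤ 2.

We work with the vertex ordering 1 < 2 < 3 < 4 < 5 < 6 < 7 < 8 < 9. The simplices of K, each written with vertices in increasing order, are:

  0-simplices (9): [1], [2], [3], [4], [5], [6], [7], [8], [9]
  1-simplices (27): (27 of them)
  2-simplices (18): [1,3,8], [1,3,9], [1,5,6], [1,5,7], [1,6,9], [1,7,8], [2,3,5], [2,3,8], [2,4,6], [2,4,7], [2,5,7], [2,6,8], [3,4,5], [3,4,9], [4,5,6], [4,7,9], [6,8,9], [7,8,9]

so the chain groups are C_0 ≅ Z^9, C_1 ≅ Z^27, C_2 ≅ Z^18.

The boundary map ∂_1: C_1 → C_0 maps an edge to its endpoints' difference, ∂[p,q] = q − p.
The resulting 9×27 matrix has rank 8, and its Smith normal form has invariant factors (1,1,1,1,1,1,1,1).

The boundary map ∂_2: C_2 → C_1 maps a triangle to the signed sum of its edges. For instance
  ∂[4,5,6] = [5,6] − [4,6] + [4,5],
  ∂[3,4,9] = [4,9] − [3,9] + [3,4].
The resulting 27×18 matrix has rank 18, and its Smith normal form has invariant factors (1,1,1,1,1,1,1,1,1,1,1,1,1,1,1,1,1,2).

Now H_k = ker ∂_k / im ∂_{k+1}, so:

  H_0: rank C_0 − rank ∂_1 = 9 − 8 = 1, and the invariant factors of ∂_1 are all 1, so H_0 ≅ Z.
  H_1: rank ker ∂_1 − rank ∂_2 = (27 − 8) − 18 = 1, and ∂_2 has invariant factor 2 > 1, so H_1 ≅ Z ⊕ Z/2Z.
  H_2: rank ker ∂_2 − rank ∂_3 = (18 − 18) − 0 = 0, and there is no ∂_3, so H_2 ≅ 0.

As a check, the Euler characteristic is 9 − 27 + 18 = 0, which agrees with 1 − 1 + 0 = 0.
(K is a triangulation of the Klein bottle.)

H_0 = Z,  H_1 = Z ⊕ Z/2Z,  H_2 = 0.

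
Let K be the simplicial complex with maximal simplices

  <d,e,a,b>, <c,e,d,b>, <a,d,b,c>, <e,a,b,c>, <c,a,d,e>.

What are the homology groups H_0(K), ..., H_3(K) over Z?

H_0 = Z,  H_1 = 0,  H_2 = 0,  H_3 = Z.

Fix the vertex order a < b < c < d < e and write every simplex with vertices in increasing order. Then dim K = 3 and the simplices of K are:

  0-simplices (5): a, b, c, d, e
  1-simplices (10): ab, ac, ad, ae, bc, bd, be, cd, ce, de
  2-simplices (10): abc, abd, abe, acd, ace, ade, bcd, bce, bde, cde
  3-simplices (5): abcd, abce, abde, acde, bcde

giving chain groups C_0 ≅ Z^5, C_1 ≅ Z^10, C_2 ≅ Z^10, C_3 ≅ Z^5.

The boundary map ∂_1: C_1 → C_0 sends each edge [p,q] (with p < q) to q − p. For instance
  ∂cd = d − c.
As a 5×10 matrix over Z this has rank 4, with invariant factors (1,1,1,1).

∂_2: C_2 → C_1 sends each 2-simplex [p,q,r] to [q,r] − [p,r] + [p,q]. For instance
  ∂abe = be − ae + ab,
  ∂bce = ce − be + bc.
This gives a 10×10 integer matrix of rank 6; reducing to Smith normal form yields diagonal entries (1,1,1,1,1,1).

∂_3: C_3 → C_2 sends each 3-simplex σ to the alternating sum Σ_i (−1)^i (σ with its i-th vertex removed). For instance
  ∂abde = bde − ade + abe − abd,
  ∂abcd = bcd − acd + abd − abc.
The 10×5 boundary matrix has rank 4 and Smith normal form diag(1,1,1,1).

Computing H_k = (kernel of ∂_k) / (image of ∂_{k+1}):

  H_0: rank C_0 − rank ∂_1 = 5 − 4 = 1, and the invariant factors of ∂_1 are all 1, so H_0 ≅ Z.
  H_1: rank ker ∂_1 − rank ∂_2 = (10 − 4) − 6 = 0, and the invariant factors of ∂_2 are all 1, so H_1 ≅ 0.
  H_2: rank ker ∂_2 − rank ∂_3 = (10 − 6) − 4 = 0, and the invariant factors of ∂_3 are all 1, so H_2 ≅ 0.
  H_3: rank ker ∂_3 − rank ∂_4 = (5 − 4) − 0 = 1, and there is no ∂_4, so H_3 ≅ Z.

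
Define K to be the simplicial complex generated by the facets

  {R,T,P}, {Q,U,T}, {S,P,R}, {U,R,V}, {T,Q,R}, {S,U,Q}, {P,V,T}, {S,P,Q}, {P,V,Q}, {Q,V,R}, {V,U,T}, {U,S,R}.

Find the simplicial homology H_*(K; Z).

We work with the vertex ordering P < Q < R < S < T < U < V. The simplices of K, each written with vertices in increasing order, are:

  0-simplices (7): P, Q, R, S, T, U, V
  1-simplices (18): PQ, PR, PS, PT, PV, QR, QS, QT, QU, QV, RS, RT, RU, RV, SU, TU, TV, UV
  2-simplices (12): PQS, PQV, PRS, PRT, PTV, QRT, QRV, QSU, QTU, RSU, RUV, TUV

giving chain groups C_0 ≅ Z^7, C_1 ≅ Z^18, C_2 ≅ Z^12.

Boundary ∂_1: C_1 → C_0 sends each edge [p,q] (with p < q) to q − p.
This gives a 7×18 integer matrix of rank 6; reducing to Smith normal form yields diagonal entries (1,1,1,1,1,1).

Boundary ∂_2: C_2 → C_1 sends each 2-simplex [p,q,r] to [q,r] − [p,r] + [p,q]. For instance
  ∂PQV = QV − PV + PQ,
  ∂PTV = TV − PV + PT.
As a 18×12 matrix over Z this has rank 12, with invariant factors (1,1,1,1,1,1,1,1,1,1,1,2).

Computing H_k = (kernel of ∂_k) / (image of ∂_{k+1}):

  H_0: rank C_0 − rank ∂_1 = 7 − 6 = 1, and the invariant factors of ∂_1 are all 1, so H_0 ≅ Z.
  H_1: rank ker ∂_1 − rank ∂_2 = (18 − 6) − 12 = 0, and ∂_2 has invariant factor 2 > 1, so H_1 ≅ Z/2Z.
  H_2: rank ker ∂_2 − rank ∂_3 = (12 − 12) − 0 = 0, and there is no ∂_3, so H_2 ≅ 0.

As a check, the Euler characteristic is 7 − 18 + 12 = 1, which agrees with 1 − 0 + 0 = 1.

H_0 = Z,  H_1 = Z/2Z,  H_2 = 0.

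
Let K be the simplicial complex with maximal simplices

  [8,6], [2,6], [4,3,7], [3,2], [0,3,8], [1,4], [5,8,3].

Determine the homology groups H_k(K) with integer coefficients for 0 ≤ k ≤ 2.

Take the total order 0 < 1 < 2 < 3 < 4 < 5 < 6 < 7 < 8 on the vertex set. Then K (dimension 2) consists of the simplices:

  0-simplices (9): [0], [1], [2], [3], [4], [5], [6], [7], [8]
  1-simplices (12): [0,3], [0,8], [1,4], [2,3], [2,6], [3,4], [3,5], [3,7], [3,8], [4,7], [5,8], [6,8]
  2-simplices (3): [0,3,8], [3,4,7], [3,5,8]

Hence C_0 ≅ Z^9, C_1 ≅ Z^12, C_2 ≅ Z^3.

Boundary ∂_1: C_1 → C_0 sends each edge [p,q] (with p < q) to q − p. For instance
  ∂[0,3] = [3] − [0].
The resulting 9×12 matrix has rank 8, and its Smith normal form has invariant factors (1,1,1,1,1,1,1,1).

Boundary ∂_2: C_2 → C_1 sends each 2-simplex [p,q,r] to [q,r] − [p,r] + [p,q]. For instance
  ∂[3,5,8] = [5,8] − [3,8] + [3,5],
  ∂[0,3,8] = [3,8] − [0,8] + [0,3].
As a 12×3 matrix over Z this has rank 3, with invariant factors (1,1,1).

Reading off H_k = ker ∂_k / im ∂_{k+1}:

  H_0: rank C_0 − rank ∂_1 = 9 − 8 = 1, and the invariant factors of ∂_1 are all 1, so H_0 = Z.
  H_1: rank ker ∂_1 − rank ∂_2 = (12 − 8) − 3 = 1, and the invariant factors of ∂_2 are all 1, so H_1 = Z.
  H_2: rank ker ∂_2 − rank ∂_3 = (3 − 3) − 0 = 0, and there is no ∂_3, so H_2 = 0.

As a check, the Euler characteristic is 9 − 12 + 3 = 0, which agrees with 1 − 1 + 0 = 0.

H_0 ≅ Z,  H_1 ≅ Z,  H_2 = 0.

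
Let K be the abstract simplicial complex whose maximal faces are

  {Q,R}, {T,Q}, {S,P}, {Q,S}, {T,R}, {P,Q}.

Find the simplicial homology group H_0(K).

We work with the vertex ordering P < Q < R < S < T. The simplices of K, each written with vertices in increasing order, are:

  0-simplices (5): P, Q, R, S, T
  1-simplices (6): PQ, PS, QR, QS, QT, RT

so the chain groups are C_0 ≅ Z^5, C_1 ≅ Z^6.

Boundary ∂_1: C_1 → C_0 sends each edge [p,q] (with p < q) to q − p. For instance
  ∂QT = T − Q.
The 5×6 boundary matrix has rank 4 and Smith normal form diag(1,1,1,1).

Now H_k = ker ∂_k / im ∂_{k+1}, so:

  H_0: rank C_0 − rank ∂_1 = 5 − 4 = 1, and the invariant factors of ∂_1 are all 1, so H_0 ≅ Z.

H_0 ≅ Z.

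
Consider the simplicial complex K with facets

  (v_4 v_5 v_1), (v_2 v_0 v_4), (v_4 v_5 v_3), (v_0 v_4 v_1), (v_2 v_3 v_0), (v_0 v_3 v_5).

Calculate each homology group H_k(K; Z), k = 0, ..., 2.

H_0 ≅ Z,  H_1 ≅ Z,  H_2 = 0.

Order the vertices as v_0 < v_1 < v_2 < v_3 < v_4 < v_5. Listing each simplex with vertices in this order, K has dimension 2 with simplices:

  0-simplices (6): [v_0], [v_1], [v_2], [v_3], [v_4], [v_5]
  1-simplices (12): [v_0,v_1], [v_0,v_2], [v_0,v_3], [v_0,v_4], [v_0,v_5], [v_1,v_4], [v_1,v_5], [v_2,v_3], [v_2,v_4], [v_3,v_4], [v_3,v_5], [v_4,v_5]
  2-simplices (6): [v_0,v_1,v_4], [v_0,v_2,v_3], [v_0,v_2,v_4], [v_0,v_3,v_5], [v_1,v_4,v_5], [v_3,v_4,v_5]

Hence C_0 ≅ Z^6, C_1 ≅ Z^12, C_2 ≅ Z^6.

Boundary ∂_1: C_1 → C_0 sends each edge [p,q] (with p < q) to q − p. For instance
  ∂[v_1,v_5] = [v_5] − [v_1].
As a 6×12 matrix over Z this has rank 5, with invariant factors (1,1,1,1,1).

The boundary map ∂_2: C_2 → C_1 maps a triangle to the signed sum of its edges. For instance
  ∂[v_0,v_2,v_3] = [v_2,v_3] − [v_0,v_3] + [v_0,v_2],
  ∂[v_0,v_3,v_5] = [v_3,v_5] − [v_0,v_5] + [v_0,v_3].
This gives a 12×6 integer matrix of rank 6; reducing to Smith normal form yields diagonal entries (1,1,1,1,1,1).

Now H_k = ker ∂_k / im ∂_{k+1}, so:

  H_0: rank C_0 − rank ∂_1 = 6 − 5 = 1, and the invariant factors of ∂_1 are all 1, so H_0 ≅ Z.
  H_1: rank ker ∂_1 − rank ∂_2 = (12 − 5) − 6 = 1, and the invariant factors of ∂_2 are all 1, so H_1 ≅ Z.
  H_2: rank ker ∂_2 − rank ∂_3 = (6 − 6) − 0 = 0, and there is no ∂_3, so H_2 ≅ 0.

As a check, the Euler characteristic is 6 − 12 + 6 = 0, which agrees with 1 − 1 + 0 = 0.
(K is a triangulation of the cylinder S^1 x I.)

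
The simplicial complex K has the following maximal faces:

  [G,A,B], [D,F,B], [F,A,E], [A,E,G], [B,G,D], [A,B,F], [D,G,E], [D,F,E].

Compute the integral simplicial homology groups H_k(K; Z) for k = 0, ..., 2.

H_0 = Z,  H_1 = 0,  H_2 = Z.

Order the vertices as A < B < D < E < F < G. Listing each simplex with vertices in this order, K has dimension 2 with simplices:

  0-simplices (6): A, B, D, E, F, G
  1-simplices (12): AB, AE, AF, AG, BD, BF, BG, DE, DF, DG, EF, EG
  2-simplices (8): ABF, ABG, AEF, AEG, BDF, BDG, DEF, DEG

giving chain groups C_0 ≅ Z^6, C_1 ≅ Z^12, C_2 ≅ Z^8.

Boundary ∂_1: C_1 → C_0 is given by ∂[p,q] = [q] − [p].
The resulting 6×12 matrix has rank 5, and its Smith normal form has invariant factors (1,1,1,1,1).

The boundary map ∂_2: C_2 → C_1 acts by ∂[p,q,r] = [q,r] − [p,r] + [p,q]. For instance
  ∂AEG = EG − AG + AE,
  ∂DEF = EF − DF + DE.
The 12×8 boundary matrix has rank 7 and Smith normal form diag(1,1,1,1,1,1,1).

Now H_k = ker ∂_k / im ∂_{k+1}, so:

  H_0: rank C_0 − rank ∂_1 = 6 − 5 = 1, and the invariant factors of ∂_1 are all 1, so H_0 ≅ Z.
  H_1: rank ker ∂_1 − rank ∂_2 = (12 − 5) − 7 = 0, and the invariant factors of ∂_2 are all 1, so H_1 ≅ 0.
  H_2: rank ker ∂_2 − rank ∂_3 = (8 − 7) − 0 = 1, and there is no ∂_3, so H_2 ≅ Z.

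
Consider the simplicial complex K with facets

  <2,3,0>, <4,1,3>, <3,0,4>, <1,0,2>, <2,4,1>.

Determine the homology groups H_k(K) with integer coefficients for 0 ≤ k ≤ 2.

H_0 = Z,  H_1 = Z,  H_2 = 0.

Take the total order 0 < 1 < 2 < 3 < 4 on the vertex set. Then K (dimension 2) consists of the simplices:

  0-simplices (5): [0], [1], [2], [3], [4]
  1-simplices (10): [0,1], [0,2], [0,3], [0,4], [1,2], [1,3], [1,4], [2,3], [2,4], [3,4]
  2-simplices (5): [0,1,2], [0,2,3], [0,3,4], [1,2,4], [1,3,4]

so the chain groups are C_0 ≅ Z^5, C_1 ≅ Z^10, C_2 ≅ Z^5.

Boundary ∂_1: C_1 → C_0 sends each edge [p,q] (with p < q) to q − p.
The 5×10 boundary matrix has rank 4 and Smith normal form diag(1,1,1,1).

The boundary map ∂_2: C_2 → C_1 maps a triangle to the signed sum of its edges. For instance
  ∂[0,3,4] = [3,4] − [0,4] + [0,3],
  ∂[0,2,3] = [2,3] − [0,3] + [0,2].
The resulting 10×5 matrix has rank 5, and its Smith normal form has invariant factors (1,1,1,1,1).

Computing H_k = (kernel of ∂_k) / (image of ∂_{k+1}):

  H_0: rank C_0 − rank ∂_1 = 5 − 4 = 1, and the invariant factors of ∂_1 are all 1, so H_0 = Z.
  H_1: rank ker ∂_1 − rank ∂_2 = (10 − 4) − 5 = 1, and the invariant factors of ∂_2 are all 1, so H_1 = Z.
  H_2: rank ker ∂_2 − rank ∂_3 = (5 − 5) − 0 = 0, and there is no ∂_3, so H_2 = 0.

As a check, the Euler characteristic is 5 − 10 + 5 = 0, which agrees with 1 − 1 + 0 = 0.
(K is a triangulation of the Möbius band.)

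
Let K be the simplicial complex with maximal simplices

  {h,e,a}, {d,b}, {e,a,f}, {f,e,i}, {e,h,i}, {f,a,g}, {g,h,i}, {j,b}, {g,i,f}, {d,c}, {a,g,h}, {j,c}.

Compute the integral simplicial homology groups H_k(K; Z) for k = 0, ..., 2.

H_0 ≅ Z^2,  H_1 ≅ Z,  H_2 ≅ Z.

We work with the vertex ordering a < b < c < d < e < f < g < h < i < j. The simplices of K, each written with vertices in increasing order, are:

  0-simplices (10): a, b, c, d, e, f, g, h, i, j
  1-simplices (16): ae, af, ag, ah, bd, bj, cd, cj, ef, eh, ei, fg, fi, gh, gi, hi
  2-simplices (8): aef, aeh, afg, agh, efi, ehi, fgi, ghi

so the chain groups are C_0 ≅ Z^10, C_1 ≅ Z^16, C_2 ≅ Z^8.

Boundary ∂_1: C_1 → C_0 maps an edge to its endpoints' difference, ∂[p,q] = q − p. For instance
  ∂gh = h − g.
The resulting 10×16 matrix has rank 8, and its Smith normal form has invariant factors (1,1,1,1,1,1,1,1).

The boundary map ∂_2: C_2 → C_1 maps a triangle to the signed sum of its edges. For instance
  ∂efi = fi − ei + ef,
  ∂aef = ef − af + ae.
This gives a 16×8 integer matrix of rank 7; reducing to Smith normal form yields diagonal entries (1,1,1,1,1,1,1).

Now H_k = ker ∂_k / im ∂_{k+1}, so:

  H_0: rank C_0 − rank ∂_1 = 10 − 8 = 2, and the invariant factors of ∂_1 are all 1, so H_0 ≅ Z^2.
  H_1: rank ker ∂_1 − rank ∂_2 = (16 − 8) − 7 = 1, and the invariant factors of ∂_2 are all 1, so H_1 ≅ Z.
  H_2: rank ker ∂_2 − rank ∂_3 = (8 − 7) − 0 = 1, and there is no ∂_3, so H_2 ≅ Z.

(K is a triangulation of the disjoint union of the 2-sphere S^2 and the circle S^1.)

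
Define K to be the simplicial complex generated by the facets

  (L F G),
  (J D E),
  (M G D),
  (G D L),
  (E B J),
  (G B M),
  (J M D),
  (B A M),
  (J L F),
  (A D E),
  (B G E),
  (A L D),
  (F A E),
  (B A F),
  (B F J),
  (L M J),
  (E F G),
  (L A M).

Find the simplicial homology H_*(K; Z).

K has 9 vertices, 27 edges, 18 triangles.
rank ∂_0 = 0, rank ∂_1 = 8 ⇒ b_0 = 9 − 0 − 8 = 1; all invariant factors of ∂_1 are 1 so no torsion. So H_0 ≅ Z.
rank ∂_1 = 8, rank ∂_2 = 18 ⇒ b_1 = 27 − 8 − 18 = 1; ∂_2 has invariant factor(s) [2] giving torsion. So H_1 ≅ Z ⊕ Z/2Z.
rank ∂_2 = 18, rank ∂_3 = 0 ⇒ b_2 = 18 − 18 − 0 = 0. So H_2 ≅ 0.

H_0 = Z,  H_1 = Z ⊕ Z/2Z,  H_2 = 0.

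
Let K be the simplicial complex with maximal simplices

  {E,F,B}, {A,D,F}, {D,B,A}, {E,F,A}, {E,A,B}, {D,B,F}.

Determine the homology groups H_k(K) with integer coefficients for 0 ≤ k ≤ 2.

H_0 = Z,  H_1 = 0,  H_2 = Z.

We work with the vertex ordering A < B < D < E < F. The simplices of K, each written with vertices in increasing order, are:

  0-simplices (5): A, B, D, E, F
  1-simplices (9): AB, AD, AE, AF, BD, BE, BF, DF, EF
  2-simplices (6): ABD, ABE, ADF, AEF, BDF, BEF

Hence C_0 ≅ Z^5, C_1 ≅ Z^9, C_2 ≅ Z^6.

Boundary ∂_1: C_1 → C_0 maps an edge to its endpoints' difference, ∂[p,q] = q − p.
This gives a 5×9 integer matrix of rank 4; reducing to Smith normal form yields diagonal entries (1,1,1,1).

Boundary ∂_2: C_2 → C_1 maps a triangle to the signed sum of its edges. For instance
  ∂ABE = BE − AE + AB,
  ∂BEF = EF − BF + BE.
This gives a 9×6 integer matrix of rank 5; reducing to Smith normal form yields diagonal entries (1,1,1,1,1).

Now H_k = ker ∂_k / im ∂_{k+1}, so:

  H_0: rank C_0 − rank ∂_1 = 5 − 4 = 1, and the invariant factors of ∂_1 are all 1, so H_0 ≅ Z.
  H_1: rank ker ∂_1 − rank ∂_2 = (9 − 4) − 5 = 0, and the invariant factors of ∂_2 are all 1, so H_1 ≅ 0.
  H_2: rank ker ∂_2 − rank ∂_3 = (6 − 5) − 0 = 1, and there is no ∂_3, so H_2 ≅ Z.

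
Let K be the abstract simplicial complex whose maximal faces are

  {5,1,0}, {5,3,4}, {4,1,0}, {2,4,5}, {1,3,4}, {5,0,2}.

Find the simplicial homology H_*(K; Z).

We work with the vertex ordering 0 < 1 < 2 < 3 < 4 < 5. The simplices of K, each written with vertices in increasing order, are:

  0-simplices (6): [0], [1], [2], [3], [4], [5]
  1-simplices (12): [0,1], [0,2], [0,4], [0,5], [1,3], [1,4], [1,5], [2,4], [2,5], [3,4], [3,5], [4,5]
  2-simplices (6): [0,1,4], [0,1,5], [0,2,5], [1,3,4], [2,4,5], [3,4,5]

so the chain groups are C_0 ≅ Z^6, C_1 ≅ Z^12, C_2 ≅ Z^6.

∂_1: C_1 → C_0 maps an edge to its endpoints' difference, ∂[p,q] = q − p. For instance
  ∂[0,1] = [1] − [0].
The resulting 6×12 matrix has rank 5, and its Smith normal form has invariant factors (1,1,1,1,1).

∂_2: C_2 → C_1 sends each 2-simplex [p,q,r] to [q,r] − [p,r] + [p,q]. For instance
  ∂[0,2,5] = [2,5] − [0,5] + [0,2],
  ∂[0,1,5] = [1,5] − [0,5] + [0,1].
The 12×6 boundary matrix has rank 6 and Smith normal form diag(1,1,1,1,1,1).

Computing H_k = (kernel of ∂_k) / (image of ∂_{k+1}):

  H_0: rank C_0 − rank ∂_1 = 6 − 5 = 1, and the invariant factors of ∂_1 are all 1, so H_0 ≅ Z.
  H_1: rank ker ∂_1 − rank ∂_2 = (12 − 5) − 6 = 1, and the invariant factors of ∂_2 are all 1, so H_1 ≅ Z.
  H_2: rank ker ∂_2 − rank ∂_3 = (6 − 6) − 0 = 0, and there is no ∂_3, so H_2 ≅ 0.

H_0 = Z,  H_1 = Z,  H_2 = 0.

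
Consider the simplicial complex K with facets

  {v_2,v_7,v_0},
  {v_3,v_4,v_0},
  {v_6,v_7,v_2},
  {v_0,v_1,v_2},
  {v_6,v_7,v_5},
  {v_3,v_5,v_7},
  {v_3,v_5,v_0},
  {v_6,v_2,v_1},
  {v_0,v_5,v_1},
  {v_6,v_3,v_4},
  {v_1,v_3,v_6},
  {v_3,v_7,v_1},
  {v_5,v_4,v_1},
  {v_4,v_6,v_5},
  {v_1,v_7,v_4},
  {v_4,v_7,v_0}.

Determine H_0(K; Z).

H_0 = Z.

Fix the vertex order v_0 < v_1 < v_2 < v_3 < v_4 < v_5 < v_6 < v_7 and write every simplex with vertices in increasing order. Then dim K = 2 and the simplices of K are:

  0-simplices (8): [v_0], [v_1], [v_2], [v_3], [v_4], [v_5], [v_6], [v_7]
  1-simplices (24): (24 of them)
  2-simplices (16): (16 of them)

giving chain groups C_0 ≅ Z^8, C_1 ≅ Z^24, C_2 ≅ Z^16.

Boundary ∂_1: C_1 → C_0 is given by ∂[p,q] = [q] − [p]. For instance
  ∂[v_0,v_5] = [v_5] − [v_0].
The 8×24 boundary matrix has rank 7 and Smith normal form diag(1,1,1,1,1,1,1).

The boundary map ∂_2: C_2 → C_1 maps a triangle to the signed sum of its edges. For instance
  ∂[v_1,v_3,v_7] = [v_3,v_7] − [v_1,v_7] + [v_1,v_3],
  ∂[v_5,v_6,v_7] = [v_6,v_7] − [v_5,v_7] + [v_5,v_6].
The resulting 24×16 matrix has rank 15, and its Smith normal form has invariant factors (1,1,1,1,1,1,1,1,1,1,1,1,1,1,1).

Reading off H_k = ker ∂_k / im ∂_{k+1}:

  H_0: rank C_0 − rank ∂_1 = 8 − 7 = 1, and the invariant factors of ∂_1 are all 1, so H_0 ≅ Z.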